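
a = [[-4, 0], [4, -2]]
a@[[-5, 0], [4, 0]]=[[20, 0], [-28, 0]]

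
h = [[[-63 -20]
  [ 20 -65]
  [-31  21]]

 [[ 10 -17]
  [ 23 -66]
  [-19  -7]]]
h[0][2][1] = 21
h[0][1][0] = 20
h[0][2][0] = -31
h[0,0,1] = -20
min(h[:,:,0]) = -63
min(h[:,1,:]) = -66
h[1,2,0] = -19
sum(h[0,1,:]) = -45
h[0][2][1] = 21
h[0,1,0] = 20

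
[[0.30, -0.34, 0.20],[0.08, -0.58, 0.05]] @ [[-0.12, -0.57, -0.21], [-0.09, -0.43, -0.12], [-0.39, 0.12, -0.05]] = [[-0.08, -0.00, -0.03], [0.02, 0.21, 0.05]]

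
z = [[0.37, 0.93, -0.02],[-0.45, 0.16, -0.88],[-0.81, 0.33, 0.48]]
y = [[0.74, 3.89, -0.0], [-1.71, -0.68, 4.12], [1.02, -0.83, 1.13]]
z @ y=[[-1.34,0.82,3.81], [-1.5,-1.13,-0.34], [-0.67,-3.77,1.90]]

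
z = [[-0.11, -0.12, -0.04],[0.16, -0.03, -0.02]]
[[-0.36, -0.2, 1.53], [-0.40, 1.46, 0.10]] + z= [[-0.47, -0.32, 1.49],[-0.24, 1.43, 0.08]]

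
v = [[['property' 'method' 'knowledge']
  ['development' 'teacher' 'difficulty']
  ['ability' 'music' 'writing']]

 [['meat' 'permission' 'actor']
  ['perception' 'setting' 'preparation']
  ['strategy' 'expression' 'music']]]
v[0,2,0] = 'ability'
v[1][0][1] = 'permission'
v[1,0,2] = 'actor'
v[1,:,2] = ['actor', 'preparation', 'music']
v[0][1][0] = 'development'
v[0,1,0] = 'development'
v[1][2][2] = 'music'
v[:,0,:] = [['property', 'method', 'knowledge'], ['meat', 'permission', 'actor']]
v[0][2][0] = 'ability'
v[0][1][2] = 'difficulty'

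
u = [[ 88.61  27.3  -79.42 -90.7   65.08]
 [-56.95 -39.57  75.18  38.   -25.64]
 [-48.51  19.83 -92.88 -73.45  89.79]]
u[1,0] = -56.95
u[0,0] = 88.61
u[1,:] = [-56.95, -39.57, 75.18, 38.0, -25.64]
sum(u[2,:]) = -105.21999999999998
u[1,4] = -25.64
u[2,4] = 89.79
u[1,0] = -56.95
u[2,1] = 19.83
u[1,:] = [-56.95, -39.57, 75.18, 38.0, -25.64]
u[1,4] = -25.64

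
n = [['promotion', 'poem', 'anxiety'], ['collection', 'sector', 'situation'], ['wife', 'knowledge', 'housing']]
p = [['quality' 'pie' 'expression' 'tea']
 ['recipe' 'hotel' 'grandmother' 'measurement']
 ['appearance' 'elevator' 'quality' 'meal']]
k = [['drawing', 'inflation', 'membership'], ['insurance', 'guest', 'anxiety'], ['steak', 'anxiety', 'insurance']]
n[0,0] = 'promotion'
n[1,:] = ['collection', 'sector', 'situation']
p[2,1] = 'elevator'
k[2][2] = 'insurance'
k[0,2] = 'membership'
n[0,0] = 'promotion'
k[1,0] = 'insurance'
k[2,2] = 'insurance'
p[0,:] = ['quality', 'pie', 'expression', 'tea']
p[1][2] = 'grandmother'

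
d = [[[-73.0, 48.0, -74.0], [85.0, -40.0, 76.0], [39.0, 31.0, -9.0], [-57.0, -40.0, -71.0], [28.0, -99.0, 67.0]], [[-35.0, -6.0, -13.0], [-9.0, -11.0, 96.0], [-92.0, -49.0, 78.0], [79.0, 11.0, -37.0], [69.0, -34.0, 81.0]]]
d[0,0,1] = 48.0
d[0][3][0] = -57.0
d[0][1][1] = -40.0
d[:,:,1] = [[48.0, -40.0, 31.0, -40.0, -99.0], [-6.0, -11.0, -49.0, 11.0, -34.0]]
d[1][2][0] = -92.0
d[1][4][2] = 81.0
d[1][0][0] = -35.0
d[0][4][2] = 67.0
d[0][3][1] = -40.0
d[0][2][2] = -9.0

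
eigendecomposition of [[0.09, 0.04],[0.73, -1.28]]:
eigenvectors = [[0.89, -0.03], [0.46, 1.00]]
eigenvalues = [0.11, -1.3]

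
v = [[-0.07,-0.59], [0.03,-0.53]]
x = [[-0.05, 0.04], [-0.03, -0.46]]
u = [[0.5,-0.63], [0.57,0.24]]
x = u @ v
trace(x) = -0.51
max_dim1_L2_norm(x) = 0.46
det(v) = 0.05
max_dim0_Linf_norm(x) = 0.46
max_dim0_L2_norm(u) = 0.76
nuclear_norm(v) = 0.86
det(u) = 0.48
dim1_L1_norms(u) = [1.13, 0.81]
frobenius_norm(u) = 1.01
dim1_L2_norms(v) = [0.59, 0.53]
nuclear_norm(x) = 0.51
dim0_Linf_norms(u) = [0.57, 0.63]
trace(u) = 0.74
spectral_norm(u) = 0.84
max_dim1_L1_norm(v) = 0.66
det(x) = 0.02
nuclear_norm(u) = 1.41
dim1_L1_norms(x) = [0.09, 0.49]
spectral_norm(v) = 0.79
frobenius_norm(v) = 0.80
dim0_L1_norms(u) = [1.07, 0.87]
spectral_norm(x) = 0.46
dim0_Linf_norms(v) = [0.07, 0.59]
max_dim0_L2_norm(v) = 0.79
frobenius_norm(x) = 0.47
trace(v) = -0.60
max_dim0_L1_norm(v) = 1.12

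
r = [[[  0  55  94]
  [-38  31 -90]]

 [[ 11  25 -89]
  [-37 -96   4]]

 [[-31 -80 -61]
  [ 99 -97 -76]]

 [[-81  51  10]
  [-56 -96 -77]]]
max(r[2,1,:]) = 99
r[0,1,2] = -90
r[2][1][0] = 99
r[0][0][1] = 55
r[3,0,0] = -81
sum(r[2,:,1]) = -177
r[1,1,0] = -37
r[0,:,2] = [94, -90]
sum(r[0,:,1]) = 86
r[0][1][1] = 31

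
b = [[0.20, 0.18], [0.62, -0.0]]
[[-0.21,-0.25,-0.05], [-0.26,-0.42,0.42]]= b @ [[-0.42, -0.68, 0.67], [-0.71, -0.66, -1.04]]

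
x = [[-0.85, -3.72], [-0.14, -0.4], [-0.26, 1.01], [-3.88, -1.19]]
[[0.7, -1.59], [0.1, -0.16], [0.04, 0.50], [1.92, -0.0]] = x@[[-0.47, -0.14],[-0.08, 0.46]]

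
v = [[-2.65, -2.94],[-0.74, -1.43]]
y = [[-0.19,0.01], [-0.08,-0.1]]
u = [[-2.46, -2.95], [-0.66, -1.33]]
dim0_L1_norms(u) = [3.12, 4.28]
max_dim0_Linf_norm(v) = 2.94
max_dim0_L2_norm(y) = 0.21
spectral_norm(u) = 4.11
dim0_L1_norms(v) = [3.39, 4.37]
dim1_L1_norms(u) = [5.41, 1.99]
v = u + y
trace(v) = -4.08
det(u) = 1.32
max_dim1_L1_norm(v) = 5.59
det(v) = 1.61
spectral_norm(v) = 4.26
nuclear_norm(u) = 4.43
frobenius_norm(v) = 4.27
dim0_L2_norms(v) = [2.75, 3.27]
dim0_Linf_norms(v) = [2.65, 2.94]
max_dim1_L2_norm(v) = 3.96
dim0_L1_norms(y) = [0.27, 0.11]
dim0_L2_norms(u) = [2.55, 3.24]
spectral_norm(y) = 0.21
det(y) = 0.02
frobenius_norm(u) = 4.12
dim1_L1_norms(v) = [5.59, 2.17]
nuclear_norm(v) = 4.64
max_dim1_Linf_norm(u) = 2.95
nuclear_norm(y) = 0.30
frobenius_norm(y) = 0.23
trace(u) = -3.79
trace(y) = -0.29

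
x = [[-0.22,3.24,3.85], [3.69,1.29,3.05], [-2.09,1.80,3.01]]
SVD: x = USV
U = [[0.71, -0.21, -0.67], [0.53, 0.79, 0.32], [0.47, -0.58, 0.67]]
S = [6.95, 4.23, 0.69]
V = [[0.12, 0.55, 0.83], [0.99, -0.16, -0.03], [-0.12, -0.82, 0.56]]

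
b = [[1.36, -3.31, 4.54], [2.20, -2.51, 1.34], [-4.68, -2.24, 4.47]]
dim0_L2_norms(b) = [5.35, 4.72, 6.51]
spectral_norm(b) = 8.07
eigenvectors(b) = [[(-0.31+0.57j), (-0.31-0.57j), 0.20+0.00j], [-0.04+0.30j, -0.04-0.30j, 0.84+0.00j], [(-0.7+0j), -0.70-0.00j, 0.50+0.00j]]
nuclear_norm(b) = 14.11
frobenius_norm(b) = 9.66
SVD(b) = [[0.63,-0.53,0.57], [0.23,-0.58,-0.78], [0.75,0.62,-0.24]] @ diag([8.073978333355052, 5.237802028298674, 0.7938537553375464]) @ [[-0.27, -0.53, 0.80], [-0.93, 0.35, -0.08], [0.24, 0.77, 0.59]]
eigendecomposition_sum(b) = [[(0.6+3.03j), -1.51-0.01j, (2.3-1.21j)], [0.78+1.20j, -0.65+0.26j, 0.78-0.92j], [-2.53+2.11j, (-0.76-1.42j), 2.30+1.53j]] + [[(0.6-3.03j),  (-1.51+0.01j),  2.30+1.21j], [0.78-1.20j,  (-0.65-0.26j),  0.78+0.92j], [-2.53-2.11j,  -0.76+1.42j,  (2.3-1.53j)]] + [[(0.15-0j), -0.29+0.00j, (-0.05-0j)],[0.63-0.00j, -1.21+0.00j, -0.22-0.00j],[(0.38-0j), -0.72+0.00j, (-0.13-0j)]]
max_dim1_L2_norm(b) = 6.85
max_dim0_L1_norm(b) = 10.35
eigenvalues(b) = [(2.25+4.82j), (2.25-4.82j), (-1.19+0j)]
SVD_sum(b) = [[-1.34,-2.7,4.05], [-0.49,-0.98,1.47], [-1.6,-3.22,4.84]] + [[2.59, -0.96, 0.22], [2.83, -1.05, 0.24], [-3.03, 1.13, -0.25]] + [[0.11, 0.35, 0.27], [-0.15, -0.48, -0.37], [-0.05, -0.15, -0.11]]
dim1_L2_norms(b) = [5.78, 3.6, 6.85]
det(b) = -33.57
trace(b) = 3.32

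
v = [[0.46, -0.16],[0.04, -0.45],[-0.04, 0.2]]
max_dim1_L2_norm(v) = 0.49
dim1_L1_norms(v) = [0.62, 0.49, 0.24]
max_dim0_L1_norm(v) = 0.81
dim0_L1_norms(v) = [0.54, 0.81]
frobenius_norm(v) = 0.69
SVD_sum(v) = [[0.25,  -0.32], [0.23,  -0.3], [-0.11,  0.15]] + [[0.21, 0.16],[-0.19, -0.15],[0.07, 0.05]]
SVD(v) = [[-0.69, 0.72],[-0.65, -0.65],[0.31, 0.24]] @ diag([0.5869870069215254, 0.3719492622728388]) @ [[-0.61,0.79], [0.79,0.61]]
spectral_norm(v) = 0.59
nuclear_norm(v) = 0.96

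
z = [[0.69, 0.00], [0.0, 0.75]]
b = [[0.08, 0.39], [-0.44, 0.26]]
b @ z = [[0.06, 0.29], [-0.30, 0.20]]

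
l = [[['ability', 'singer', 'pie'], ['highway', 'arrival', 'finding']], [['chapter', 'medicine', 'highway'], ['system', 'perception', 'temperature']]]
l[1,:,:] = [['chapter', 'medicine', 'highway'], ['system', 'perception', 'temperature']]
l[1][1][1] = 'perception'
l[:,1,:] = [['highway', 'arrival', 'finding'], ['system', 'perception', 'temperature']]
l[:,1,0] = ['highway', 'system']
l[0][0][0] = 'ability'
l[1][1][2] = 'temperature'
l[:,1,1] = ['arrival', 'perception']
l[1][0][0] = 'chapter'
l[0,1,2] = 'finding'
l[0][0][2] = 'pie'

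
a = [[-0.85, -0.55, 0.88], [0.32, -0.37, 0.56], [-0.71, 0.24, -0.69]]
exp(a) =[[0.27, -0.22, 0.29], [0.06, 0.71, 0.37], [-0.28, 0.23, 0.42]]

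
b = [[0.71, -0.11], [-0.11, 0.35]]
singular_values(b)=[0.74, 0.32]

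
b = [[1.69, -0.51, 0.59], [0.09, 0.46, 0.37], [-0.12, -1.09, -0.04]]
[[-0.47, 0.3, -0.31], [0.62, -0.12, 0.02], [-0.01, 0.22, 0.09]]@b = [[-0.73, 0.72, -0.15], [1.03, -0.39, 0.32], [-0.01, 0.01, 0.07]]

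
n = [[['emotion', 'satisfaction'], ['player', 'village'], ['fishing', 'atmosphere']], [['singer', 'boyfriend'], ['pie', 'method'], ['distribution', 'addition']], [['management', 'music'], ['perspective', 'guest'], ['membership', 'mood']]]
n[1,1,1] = 'method'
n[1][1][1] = 'method'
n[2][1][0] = 'perspective'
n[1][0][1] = 'boyfriend'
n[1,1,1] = 'method'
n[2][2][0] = 'membership'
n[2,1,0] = 'perspective'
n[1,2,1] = 'addition'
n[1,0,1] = 'boyfriend'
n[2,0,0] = 'management'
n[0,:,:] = [['emotion', 'satisfaction'], ['player', 'village'], ['fishing', 'atmosphere']]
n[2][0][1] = 'music'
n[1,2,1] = 'addition'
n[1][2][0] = 'distribution'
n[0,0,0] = 'emotion'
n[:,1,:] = [['player', 'village'], ['pie', 'method'], ['perspective', 'guest']]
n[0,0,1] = 'satisfaction'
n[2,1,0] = 'perspective'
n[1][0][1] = 'boyfriend'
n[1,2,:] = ['distribution', 'addition']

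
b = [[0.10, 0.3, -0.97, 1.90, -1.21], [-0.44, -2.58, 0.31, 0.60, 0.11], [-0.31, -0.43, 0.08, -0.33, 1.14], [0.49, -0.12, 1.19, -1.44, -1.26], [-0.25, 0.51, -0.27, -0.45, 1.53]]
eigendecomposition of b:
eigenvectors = [[0.72, -0.06, -0.60, -0.89, 0.81],  [-0.10, -0.95, 0.61, 0.05, -0.23],  [-0.45, -0.18, 0.18, -0.24, -0.51],  [0.14, 0.22, 0.49, -0.26, -0.18],  [-0.50, 0.12, -0.06, -0.28, 0.07]]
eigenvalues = [1.87, -2.7, -1.58, -0.0, 0.11]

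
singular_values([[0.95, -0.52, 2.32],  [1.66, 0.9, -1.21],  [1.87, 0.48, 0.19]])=[2.79, 2.75, 0.0]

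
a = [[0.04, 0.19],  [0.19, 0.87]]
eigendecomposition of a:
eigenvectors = [[-0.98,  -0.21], [0.21,  -0.98]]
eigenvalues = [-0.0, 0.91]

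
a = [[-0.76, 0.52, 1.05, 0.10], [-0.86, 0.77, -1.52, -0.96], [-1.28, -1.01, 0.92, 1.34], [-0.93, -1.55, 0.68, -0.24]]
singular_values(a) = [3.09, 1.79, 1.38, 0.97]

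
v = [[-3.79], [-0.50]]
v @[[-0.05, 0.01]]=[[0.19,-0.04], [0.02,-0.00]]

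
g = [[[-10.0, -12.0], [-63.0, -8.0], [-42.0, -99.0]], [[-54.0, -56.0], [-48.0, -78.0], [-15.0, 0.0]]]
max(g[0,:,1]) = -8.0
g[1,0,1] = -56.0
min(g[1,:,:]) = -78.0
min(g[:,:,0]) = -63.0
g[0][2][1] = -99.0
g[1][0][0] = -54.0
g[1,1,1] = -78.0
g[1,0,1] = -56.0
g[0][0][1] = -12.0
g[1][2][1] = 0.0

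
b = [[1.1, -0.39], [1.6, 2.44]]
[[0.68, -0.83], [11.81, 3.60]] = b @ [[1.89, -0.19], [3.6, 1.60]]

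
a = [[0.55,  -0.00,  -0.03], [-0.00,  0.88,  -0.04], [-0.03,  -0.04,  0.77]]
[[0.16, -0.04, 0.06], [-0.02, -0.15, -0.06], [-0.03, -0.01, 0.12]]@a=[[0.09,-0.04,0.04], [-0.01,-0.13,-0.04], [-0.02,-0.01,0.09]]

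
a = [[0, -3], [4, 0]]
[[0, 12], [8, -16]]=a@[[2, -4], [0, -4]]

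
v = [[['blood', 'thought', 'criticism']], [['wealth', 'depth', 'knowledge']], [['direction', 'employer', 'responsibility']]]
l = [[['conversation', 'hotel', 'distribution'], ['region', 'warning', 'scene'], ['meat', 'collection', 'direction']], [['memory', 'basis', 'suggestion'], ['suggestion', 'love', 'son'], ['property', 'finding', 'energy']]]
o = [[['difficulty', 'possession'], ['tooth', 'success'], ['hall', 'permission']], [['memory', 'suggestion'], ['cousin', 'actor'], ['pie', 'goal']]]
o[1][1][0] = 'cousin'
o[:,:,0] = [['difficulty', 'tooth', 'hall'], ['memory', 'cousin', 'pie']]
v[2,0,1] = 'employer'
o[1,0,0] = 'memory'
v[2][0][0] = 'direction'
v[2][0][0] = 'direction'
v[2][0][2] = 'responsibility'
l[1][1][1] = 'love'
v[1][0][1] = 'depth'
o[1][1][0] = 'cousin'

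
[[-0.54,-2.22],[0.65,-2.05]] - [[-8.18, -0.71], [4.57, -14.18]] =[[7.64,-1.51], [-3.92,12.13]]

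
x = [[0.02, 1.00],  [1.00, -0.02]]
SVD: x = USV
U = [[-1.0, -0.02], [0.02, -1.0]]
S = [1.0, 1.0]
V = [[-0.0, -1.00], [-1.0, -0.0]]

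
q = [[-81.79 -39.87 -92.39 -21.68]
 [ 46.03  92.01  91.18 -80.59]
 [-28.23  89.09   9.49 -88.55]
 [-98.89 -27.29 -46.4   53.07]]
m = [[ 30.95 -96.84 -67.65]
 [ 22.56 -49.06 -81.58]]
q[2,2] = 9.49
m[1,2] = -81.58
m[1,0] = 22.56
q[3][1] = -27.29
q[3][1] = -27.29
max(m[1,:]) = 22.56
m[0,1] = -96.84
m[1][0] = 22.56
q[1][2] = 91.18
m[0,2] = -67.65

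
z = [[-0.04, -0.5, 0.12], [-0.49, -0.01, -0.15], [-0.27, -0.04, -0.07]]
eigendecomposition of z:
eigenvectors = [[0.60,0.67,-0.29], [0.69,-0.67,0.25], [0.41,-0.32,0.92]]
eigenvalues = [-0.53, 0.4, 0.0]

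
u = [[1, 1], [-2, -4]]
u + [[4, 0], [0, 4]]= [[5, 1], [-2, 0]]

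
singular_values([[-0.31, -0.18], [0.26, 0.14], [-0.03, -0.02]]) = [0.47, 0.01]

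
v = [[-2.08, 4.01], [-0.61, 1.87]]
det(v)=-1.444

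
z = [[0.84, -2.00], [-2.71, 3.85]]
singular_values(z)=[5.17, 0.42]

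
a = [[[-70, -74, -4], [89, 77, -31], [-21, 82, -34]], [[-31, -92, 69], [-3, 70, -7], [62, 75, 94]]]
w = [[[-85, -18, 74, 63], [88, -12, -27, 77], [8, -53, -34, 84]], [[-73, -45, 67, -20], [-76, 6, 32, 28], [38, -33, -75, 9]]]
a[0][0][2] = -4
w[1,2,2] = -75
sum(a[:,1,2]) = -38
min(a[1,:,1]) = -92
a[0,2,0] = -21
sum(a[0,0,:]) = -148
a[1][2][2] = 94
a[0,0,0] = -70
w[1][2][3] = 9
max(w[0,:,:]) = 88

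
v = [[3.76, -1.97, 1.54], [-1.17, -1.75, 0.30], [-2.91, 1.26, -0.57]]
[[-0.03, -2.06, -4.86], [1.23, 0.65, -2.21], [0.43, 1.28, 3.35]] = v @ [[-0.4, -0.41, -0.47], [-0.35, -0.20, 1.58], [0.51, -0.59, 0.01]]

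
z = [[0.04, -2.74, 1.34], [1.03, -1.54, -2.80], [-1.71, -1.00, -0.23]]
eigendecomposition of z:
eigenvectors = [[0.75+0.00j, 0.75-0.00j, 0.43+0.00j], [-0.15-0.44j, (-0.15+0.44j), 0.73+0.00j], [(0.01+0.47j), 0.01-0.47j, 0.53+0.00j]]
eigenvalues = [(0.62+2.43j), (0.62-2.43j), (-2.98+0j)]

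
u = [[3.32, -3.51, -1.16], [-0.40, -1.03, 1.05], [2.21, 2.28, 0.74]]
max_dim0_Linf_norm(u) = 3.51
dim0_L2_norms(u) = [4.01, 4.31, 1.73]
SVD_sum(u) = [[2.99, -3.77, -1.16],  [0.18, -0.23, -0.07],  [-0.35, 0.44, 0.14]] + [[0.34, 0.25, 0.04], [-0.67, -0.51, -0.07], [2.53, 1.92, 0.28]] + [[-0.0, 0.01, -0.03], [0.09, -0.3, 1.19], [0.02, -0.08, 0.32]]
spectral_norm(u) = 4.99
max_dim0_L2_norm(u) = 4.31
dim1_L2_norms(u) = [4.97, 1.52, 3.26]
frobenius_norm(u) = 6.14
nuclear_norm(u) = 9.60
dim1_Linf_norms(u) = [3.51, 1.05, 2.28]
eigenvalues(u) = [(-2.29+0j), (2.66+1.47j), (2.66-1.47j)]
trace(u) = 3.03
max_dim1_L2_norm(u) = 4.97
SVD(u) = [[-0.99, 0.13, -0.03], [-0.06, -0.25, 0.97], [0.12, 0.96, 0.26]] @ diag([4.993031609129001, 3.3281784849807816, 1.2784613104625768]) @ [[-0.60, 0.76, 0.24], [0.79, 0.6, 0.09], [0.07, -0.24, 0.97]]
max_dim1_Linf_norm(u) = 3.51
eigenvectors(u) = [[-0.27+0.00j, (0.73+0j), 0.73-0.00j], [-0.66+0.00j, -0.01-0.14j, (-0.01+0.14j)], [0.70+0.00j, 0.44-0.50j, (0.44+0.5j)]]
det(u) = -21.25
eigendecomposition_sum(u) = [[-0.12+0.00j, (-0.69+0j), 0.19+0.00j],[(-0.3+0j), (-1.68+0j), 0.47+0.00j],[0.32-0.00j, 1.76-0.00j, -0.49-0.00j]] + [[1.72-0.14j, (-1.41+1.61j), -0.68+1.48j], [(-0.05-0.33j), 0.33+0.25j, (0.29+0.11j)], [(0.95-1.27j), (0.26+1.95j), (0.61+1.36j)]] + [[(1.72+0.14j),(-1.41-1.61j),(-0.68-1.48j)], [-0.05+0.33j,(0.33-0.25j),0.29-0.11j], [0.95+1.27j,0.26-1.95j,0.61-1.36j]]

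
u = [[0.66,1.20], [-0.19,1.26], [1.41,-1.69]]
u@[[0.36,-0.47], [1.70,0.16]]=[[2.28, -0.12], [2.07, 0.29], [-2.37, -0.93]]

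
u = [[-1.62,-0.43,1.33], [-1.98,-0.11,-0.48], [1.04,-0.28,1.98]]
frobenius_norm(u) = 3.72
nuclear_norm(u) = 5.24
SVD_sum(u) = [[-0.94, -0.02, -0.38], [-1.87, -0.05, -0.75], [1.57, 0.04, 0.63]] + [[-0.68, -0.41, 1.71], [-0.11, -0.06, 0.27], [-0.53, -0.32, 1.35]] + [[0.00, -0.00, -0.00],[-0.0, 0.00, 0.0],[-0.0, 0.00, 0.00]]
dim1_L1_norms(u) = [3.38, 2.57, 3.3]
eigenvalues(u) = [-2.25, 2.5, 0.0]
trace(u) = 0.25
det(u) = -0.01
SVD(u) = [[-0.36, 0.78, -0.51], [-0.71, 0.12, 0.69], [0.6, 0.61, 0.51]] @ diag([2.8257476482010886, 2.415915480656621, 0.0016183354742748605]) @ [[0.93, 0.02, 0.37],  [-0.36, -0.22, 0.91],  [-0.10, 0.98, 0.19]]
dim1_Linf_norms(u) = [1.62, 1.98, 1.98]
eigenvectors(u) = [[0.74, 0.32, -0.10], [0.66, -0.4, 0.98], [-0.14, 0.86, 0.19]]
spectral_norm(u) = 2.83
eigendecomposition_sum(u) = [[-1.88, -0.30, 0.56],[-1.66, -0.27, 0.49],[0.35, 0.06, -0.10]] + [[0.26, -0.13, 0.77], [-0.32, 0.16, -0.97], [0.69, -0.34, 2.08]] + [[0.00, -0.00, -0.0],[-0.0, 0.00, 0.0],[-0.0, 0.00, 0.00]]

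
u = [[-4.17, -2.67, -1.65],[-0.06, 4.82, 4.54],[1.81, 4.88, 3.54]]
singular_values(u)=[9.84, 3.71, 0.37]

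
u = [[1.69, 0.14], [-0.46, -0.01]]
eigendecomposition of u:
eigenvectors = [[0.96, -0.08], [-0.27, 1.00]]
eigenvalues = [1.65, 0.03]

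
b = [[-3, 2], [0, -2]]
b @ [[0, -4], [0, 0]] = [[0, 12], [0, 0]]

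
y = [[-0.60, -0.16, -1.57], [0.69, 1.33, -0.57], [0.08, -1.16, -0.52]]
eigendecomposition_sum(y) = [[(0.1-0j), 0.36-0.00j, (-0.16-0j)], [0.38-0.00j, 1.39-0.00j, (-0.6-0j)], [-0.19+0.00j, -0.69+0.00j, 0.30+0.00j]] + [[-0.35+0.39j, (-0.26-0.42j), (-0.71-0.65j)], [0.15-0.01j, -0.03+0.14j, 0.02+0.28j], [0.13+0.22j, (-0.24+0.06j), (-0.41+0.24j)]] + [[(-0.35-0.39j),(-0.26+0.42j),-0.71+0.65j], [0.15+0.01j,-0.03-0.14j,(0.02-0.28j)], [0.13-0.22j,(-0.24-0.06j),(-0.41-0.24j)]]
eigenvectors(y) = [[(0.22+0j), -0.87+0.00j, -0.87-0.00j],[(0.87+0j), 0.18+0.18j, (0.18-0.18j)],[(-0.43+0j), -0.12+0.41j, (-0.12-0.41j)]]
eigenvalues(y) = [(1.79+0j), (-0.79+0.77j), (-0.79-0.77j)]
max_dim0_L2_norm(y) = 1.77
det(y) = 2.19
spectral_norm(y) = 1.90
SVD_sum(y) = [[-0.39, -0.88, -0.52], [0.37, 0.84, 0.5], [-0.41, -0.93, -0.55]] + [[0.02, 0.64, -1.1], [0.01, 0.59, -1.01], [-0.0, -0.07, 0.12]] + [[-0.23, 0.08, 0.04], [0.30, -0.10, -0.06], [0.49, -0.16, -0.09]]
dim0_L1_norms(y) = [1.37, 2.65, 2.66]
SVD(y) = [[-0.57, -0.73, -0.37], [0.55, -0.68, 0.49], [-0.61, 0.08, 0.79]] @ diag([1.8983348051228655, 1.731176815792088, 0.6649449602208453]) @ [[0.36,0.81,0.47], [-0.01,-0.50,0.86], [0.93,-0.31,-0.17]]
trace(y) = 0.21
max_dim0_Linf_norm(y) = 1.57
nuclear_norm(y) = 4.29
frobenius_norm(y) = 2.65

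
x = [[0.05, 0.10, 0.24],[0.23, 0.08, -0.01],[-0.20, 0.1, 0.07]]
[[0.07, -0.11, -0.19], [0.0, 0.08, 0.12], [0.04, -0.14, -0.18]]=x@[[-0.03,0.41,0.53], [0.17,-0.27,-0.1], [0.21,-0.44,-0.85]]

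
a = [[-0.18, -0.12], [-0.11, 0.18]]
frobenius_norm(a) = 0.30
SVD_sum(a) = [[-0.09,-0.17], [0.05,0.09]] + [[-0.09, 0.05],  [-0.16, 0.09]]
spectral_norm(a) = 0.22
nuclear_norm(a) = 0.43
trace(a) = 0.00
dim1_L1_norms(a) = [0.3, 0.29]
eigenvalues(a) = [-0.21, 0.21]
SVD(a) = [[-0.88, 0.48],[0.48, 0.88]] @ diag([0.21860009363293828, 0.20860009363293827]) @ [[0.48, 0.88],[-0.88, 0.48]]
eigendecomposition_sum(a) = [[-0.20,-0.06], [-0.05,-0.02]] + [[0.02, -0.06], [-0.05, 0.2]]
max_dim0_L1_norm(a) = 0.3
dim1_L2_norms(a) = [0.22, 0.21]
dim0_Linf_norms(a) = [0.18, 0.18]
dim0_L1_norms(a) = [0.29, 0.3]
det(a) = -0.05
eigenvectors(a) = [[-0.96, 0.29], [-0.27, -0.96]]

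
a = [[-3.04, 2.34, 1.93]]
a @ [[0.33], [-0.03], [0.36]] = [[-0.38]]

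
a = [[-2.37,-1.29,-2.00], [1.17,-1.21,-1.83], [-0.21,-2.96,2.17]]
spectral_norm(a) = 3.69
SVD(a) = [[-0.15, 0.92, -0.37], [-0.13, 0.35, 0.93], [0.98, 0.19, 0.07]] @ diag([3.688478038100738, 3.495147482436197, 2.270809071337448]) @ [[-0.0, -0.69, 0.72], [-0.52, -0.62, -0.59], [0.86, -0.37, -0.35]]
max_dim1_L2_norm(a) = 3.68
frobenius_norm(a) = 5.57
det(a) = 29.27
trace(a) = -1.41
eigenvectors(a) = [[(0.82+0j),  0.82-0.00j,  -0.22+0.00j],[(-0.07-0.49j),  (-0.07+0.49j),  (-0.4+0j)],[(0.08-0.28j),  (0.08+0.28j),  0.89+0.00j]]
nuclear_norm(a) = 9.45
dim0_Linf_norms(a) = [2.37, 2.96, 2.17]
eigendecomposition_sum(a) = [[(-1.23+0.66j), -0.84-1.72j, (-0.67-0.6j)], [(0.49+0.69j), -0.96+0.64j, (-0.31+0.45j)], [(0.1+0.5j), (-0.68+0.11j), -0.28+0.17j]] + [[(-1.23-0.66j), (-0.84+1.72j), -0.67+0.60j], [(0.49-0.69j), -0.96-0.64j, -0.31-0.45j], [0.10-0.50j, -0.68-0.11j, -0.28-0.17j]] + [[(0.1-0j), (0.38-0j), -0.66-0.00j], [(0.18-0j), 0.71-0.00j, -1.21-0.00j], [(-0.41+0j), -1.59+0.00j, 2.73+0.00j]]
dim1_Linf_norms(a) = [2.37, 1.83, 2.96]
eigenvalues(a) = [(-2.47+1.47j), (-2.47-1.47j), (3.54+0j)]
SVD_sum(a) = [[0.0, 0.38, -0.4], [0.00, 0.34, -0.36], [-0.0, -2.49, 2.62]] + [[-1.65, -1.99, -1.90],[-0.63, -0.76, -0.73],[-0.34, -0.41, -0.39]] + [[-0.72, 0.31, 0.3], [1.8, -0.79, -0.75], [0.13, -0.06, -0.06]]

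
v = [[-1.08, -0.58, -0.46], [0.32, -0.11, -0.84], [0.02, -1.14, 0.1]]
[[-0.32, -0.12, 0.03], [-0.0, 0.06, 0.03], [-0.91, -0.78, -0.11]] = v @ [[-0.07, -0.15, -0.05], [0.79, 0.66, 0.09], [-0.13, -0.22, -0.07]]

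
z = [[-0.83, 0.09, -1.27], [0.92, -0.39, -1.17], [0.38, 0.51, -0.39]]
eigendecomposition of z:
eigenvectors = [[-0.71+0.00j, 0.34+0.32j, (0.34-0.32j)],[0.70+0.00j, (0.74+0j), 0.74-0.00j],[-0.12+0.00j, (0.17-0.44j), 0.17+0.44j]]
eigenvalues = [(-1.13+0j), (-0.24+1.09j), (-0.24-1.09j)]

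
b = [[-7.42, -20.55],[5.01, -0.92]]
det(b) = 109.78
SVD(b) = [[1.0, -0.04], [-0.04, -1.00]] @ diag([21.865429074736802, 5.02079788257352]) @ [[-0.35, -0.94], [-0.94, 0.35]]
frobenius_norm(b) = 22.43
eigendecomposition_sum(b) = [[(-3.71+4.1j), (-10.27-4.46j)], [(2.5+1.09j), -0.46+5.51j]] + [[-3.71-4.10j, -10.27+4.46j], [(2.5-1.09j), (-0.46-5.51j)]]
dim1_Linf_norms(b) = [20.55, 5.01]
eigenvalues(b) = [(-4.17+9.61j), (-4.17-9.61j)]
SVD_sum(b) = [[-7.61, -20.48], [0.31, 0.83]] + [[0.19, -0.07], [4.70, -1.75]]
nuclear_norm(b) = 26.89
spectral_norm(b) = 21.87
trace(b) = -8.34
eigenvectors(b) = [[(0.9+0j), 0.90-0.00j],  [-0.14-0.42j, -0.14+0.42j]]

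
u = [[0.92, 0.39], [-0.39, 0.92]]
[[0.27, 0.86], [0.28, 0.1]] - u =[[-0.65, 0.47], [0.67, -0.82]]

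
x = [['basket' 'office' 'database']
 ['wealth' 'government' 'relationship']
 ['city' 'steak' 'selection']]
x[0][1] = 'office'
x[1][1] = 'government'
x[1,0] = 'wealth'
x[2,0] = 'city'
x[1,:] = ['wealth', 'government', 'relationship']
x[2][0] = 'city'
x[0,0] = 'basket'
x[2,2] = 'selection'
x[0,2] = 'database'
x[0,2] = 'database'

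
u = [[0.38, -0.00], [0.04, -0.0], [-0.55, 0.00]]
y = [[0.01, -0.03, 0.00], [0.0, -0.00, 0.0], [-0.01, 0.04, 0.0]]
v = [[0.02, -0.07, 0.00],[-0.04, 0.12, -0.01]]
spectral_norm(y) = 0.05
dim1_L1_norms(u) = [0.38, 0.04, 0.55]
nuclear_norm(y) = 0.05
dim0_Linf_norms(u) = [0.55, 0.0]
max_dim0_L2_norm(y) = 0.05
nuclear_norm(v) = 0.15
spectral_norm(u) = 0.67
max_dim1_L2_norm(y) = 0.04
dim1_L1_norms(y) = [0.04, 0.0, 0.05]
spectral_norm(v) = 0.15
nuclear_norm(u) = 0.67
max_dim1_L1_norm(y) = 0.05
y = u @ v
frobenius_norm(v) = 0.15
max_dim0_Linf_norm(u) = 0.55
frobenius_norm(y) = 0.05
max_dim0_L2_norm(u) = 0.67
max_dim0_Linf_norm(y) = 0.04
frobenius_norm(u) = 0.67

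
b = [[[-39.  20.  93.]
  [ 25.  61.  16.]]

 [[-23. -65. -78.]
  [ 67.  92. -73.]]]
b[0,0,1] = 20.0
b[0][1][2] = 16.0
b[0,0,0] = -39.0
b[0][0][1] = 20.0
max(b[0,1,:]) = 61.0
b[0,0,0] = -39.0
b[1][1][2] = -73.0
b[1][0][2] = -78.0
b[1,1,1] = 92.0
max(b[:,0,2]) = 93.0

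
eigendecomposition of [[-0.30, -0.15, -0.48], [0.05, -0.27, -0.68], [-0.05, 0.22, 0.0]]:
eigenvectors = [[-0.99+0.00j, (-0.35-0.31j), (-0.35+0.31j)], [-0.09+0.00j, (-0.78+0j), -0.78-0.00j], [-0.08+0.00j, 0.16+0.38j, 0.16-0.38j]]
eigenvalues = [(-0.35+0j), (-0.11+0.36j), (-0.11-0.36j)]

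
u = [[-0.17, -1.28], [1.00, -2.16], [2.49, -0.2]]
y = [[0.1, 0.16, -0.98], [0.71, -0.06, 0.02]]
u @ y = [[-0.93, 0.05, 0.14], [-1.43, 0.29, -1.02], [0.11, 0.41, -2.44]]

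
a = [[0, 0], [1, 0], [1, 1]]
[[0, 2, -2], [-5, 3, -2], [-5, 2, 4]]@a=[[0, -2], [1, -2], [6, 4]]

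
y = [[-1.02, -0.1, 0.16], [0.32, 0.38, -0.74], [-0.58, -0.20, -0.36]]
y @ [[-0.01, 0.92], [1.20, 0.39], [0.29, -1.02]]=[[-0.06,-1.14], [0.24,1.2], [-0.34,-0.24]]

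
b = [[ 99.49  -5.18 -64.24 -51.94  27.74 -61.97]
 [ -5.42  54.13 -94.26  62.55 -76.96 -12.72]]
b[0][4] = 27.74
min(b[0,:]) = -64.24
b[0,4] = 27.74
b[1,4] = -76.96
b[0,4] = 27.74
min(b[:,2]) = -94.26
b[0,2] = -64.24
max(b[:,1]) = 54.13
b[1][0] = -5.42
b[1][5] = -12.72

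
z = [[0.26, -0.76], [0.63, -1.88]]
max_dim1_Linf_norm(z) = 1.88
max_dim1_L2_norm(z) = 1.98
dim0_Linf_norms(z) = [0.63, 1.88]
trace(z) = -1.62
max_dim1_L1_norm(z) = 2.51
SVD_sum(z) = [[0.26,  -0.76], [0.63,  -1.88]] + [[0.0, 0.00], [-0.0, -0.00]]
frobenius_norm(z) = 2.14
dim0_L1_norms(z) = [0.89, 2.64]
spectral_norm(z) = 2.14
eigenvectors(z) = [[0.95, 0.37], [0.32, 0.93]]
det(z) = -0.01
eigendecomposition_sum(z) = [[0.01, -0.00], [0.0, -0.0]] + [[0.25, -0.76], [0.63, -1.88]]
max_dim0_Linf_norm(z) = 1.88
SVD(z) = [[-0.38, -0.93],[-0.93, 0.38]] @ diag([2.1392704712439596, 0.004674490736173903]) @ [[-0.32,0.95], [-0.95,-0.32]]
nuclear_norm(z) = 2.14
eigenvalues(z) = [0.01, -1.63]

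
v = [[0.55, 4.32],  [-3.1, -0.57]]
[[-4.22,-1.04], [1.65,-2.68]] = v @ [[-0.36, 0.93], [-0.93, -0.36]]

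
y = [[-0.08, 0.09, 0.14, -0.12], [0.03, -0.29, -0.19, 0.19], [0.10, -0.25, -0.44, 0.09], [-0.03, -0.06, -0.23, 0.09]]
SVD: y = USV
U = [[0.29, 0.14, -0.02, -0.95],[-0.52, -0.80, -0.11, -0.28],[-0.73, 0.47, 0.47, -0.17],[-0.33, 0.34, -0.88, -0.03]]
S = [0.7, 0.18, 0.1, 0.08]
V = [[-0.14, 0.54, 0.76, -0.33], [0.01, 0.58, -0.63, -0.52], [0.73, -0.36, 0.15, -0.56], [0.67, 0.5, 0.01, 0.55]]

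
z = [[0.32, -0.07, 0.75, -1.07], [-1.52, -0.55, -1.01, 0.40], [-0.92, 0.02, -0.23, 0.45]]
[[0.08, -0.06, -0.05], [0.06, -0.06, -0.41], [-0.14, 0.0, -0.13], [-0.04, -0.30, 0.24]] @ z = [[0.16,0.03,0.13,-0.13],[0.49,0.02,0.20,-0.27],[0.07,0.01,-0.08,0.09],[0.22,0.17,0.22,0.03]]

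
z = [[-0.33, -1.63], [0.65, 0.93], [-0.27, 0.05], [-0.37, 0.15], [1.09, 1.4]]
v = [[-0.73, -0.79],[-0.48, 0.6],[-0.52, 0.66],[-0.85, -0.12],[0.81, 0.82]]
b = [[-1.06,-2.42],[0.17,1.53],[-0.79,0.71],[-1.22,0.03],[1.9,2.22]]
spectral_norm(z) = 2.62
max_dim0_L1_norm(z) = 4.16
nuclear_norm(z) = 3.37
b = z + v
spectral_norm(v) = 1.73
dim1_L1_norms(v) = [1.52, 1.08, 1.18, 0.97, 1.63]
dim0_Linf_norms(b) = [1.9, 2.42]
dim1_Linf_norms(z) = [1.63, 0.93, 0.27, 0.37, 1.4]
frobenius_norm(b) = 4.53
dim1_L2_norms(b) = [2.64, 1.54, 1.06, 1.22, 2.92]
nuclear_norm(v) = 2.97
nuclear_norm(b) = 5.91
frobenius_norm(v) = 2.13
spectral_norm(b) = 4.19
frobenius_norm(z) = 2.73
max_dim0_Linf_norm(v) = 0.85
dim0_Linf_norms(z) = [1.09, 1.63]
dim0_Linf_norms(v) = [0.85, 0.82]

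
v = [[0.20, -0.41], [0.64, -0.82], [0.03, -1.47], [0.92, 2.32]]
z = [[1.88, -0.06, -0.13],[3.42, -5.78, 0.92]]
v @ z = [[-1.03,2.36,-0.40], [-1.60,4.70,-0.84], [-4.97,8.49,-1.36], [9.66,-13.46,2.01]]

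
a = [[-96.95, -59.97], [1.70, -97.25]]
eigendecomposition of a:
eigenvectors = [[0.99+0.00j, (0.99-0j)], [-0.17j, 0.00+0.17j]]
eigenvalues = [(-97.1+10.1j), (-97.1-10.1j)]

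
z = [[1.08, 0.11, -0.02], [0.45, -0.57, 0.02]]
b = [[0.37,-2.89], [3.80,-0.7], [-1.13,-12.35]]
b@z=[[-0.90, 1.69, -0.07], [3.79, 0.82, -0.09], [-6.78, 6.92, -0.22]]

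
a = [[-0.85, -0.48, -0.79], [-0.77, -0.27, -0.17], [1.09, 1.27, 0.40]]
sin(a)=[[-0.95, -0.58, -0.80], [-0.75, -0.33, -0.11], [0.99, 1.33, 0.25]]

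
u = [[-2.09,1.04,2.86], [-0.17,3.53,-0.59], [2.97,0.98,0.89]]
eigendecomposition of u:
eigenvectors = [[-0.85+0.00j, (-0.44-0.03j), (-0.44+0.03j)], [(0.02+0j), -0.25-0.49j, (-0.25+0.49j)], [0.52+0.00j, (-0.71+0j), (-0.71-0j)]]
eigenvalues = [(-3.88+0j), (3.11+0.79j), (3.11-0.79j)]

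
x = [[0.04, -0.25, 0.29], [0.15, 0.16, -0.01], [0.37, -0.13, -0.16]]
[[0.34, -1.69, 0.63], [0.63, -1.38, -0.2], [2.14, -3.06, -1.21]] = x@[[5.25, -9.92, -1.78],[-0.99, 0.39, 0.63],[-0.40, -4.14, 2.95]]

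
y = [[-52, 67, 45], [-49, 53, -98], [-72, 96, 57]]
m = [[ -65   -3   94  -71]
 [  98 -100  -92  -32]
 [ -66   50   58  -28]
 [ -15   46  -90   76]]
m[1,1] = -100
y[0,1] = 67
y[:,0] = [-52, -49, -72]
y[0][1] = 67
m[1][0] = 98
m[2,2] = 58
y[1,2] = -98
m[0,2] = 94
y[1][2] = -98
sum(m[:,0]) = -48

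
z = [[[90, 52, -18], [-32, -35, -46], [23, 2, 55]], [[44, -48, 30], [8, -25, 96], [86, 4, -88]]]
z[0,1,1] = -35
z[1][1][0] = 8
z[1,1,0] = 8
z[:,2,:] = [[23, 2, 55], [86, 4, -88]]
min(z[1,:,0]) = 8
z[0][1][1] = -35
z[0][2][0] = 23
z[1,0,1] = -48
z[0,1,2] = -46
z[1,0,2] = 30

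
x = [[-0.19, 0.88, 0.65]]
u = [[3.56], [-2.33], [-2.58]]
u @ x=[[-0.68, 3.13, 2.31], [0.44, -2.05, -1.51], [0.49, -2.27, -1.68]]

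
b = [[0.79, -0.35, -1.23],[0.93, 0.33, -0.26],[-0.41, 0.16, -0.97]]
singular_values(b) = [1.74, 1.08, 0.49]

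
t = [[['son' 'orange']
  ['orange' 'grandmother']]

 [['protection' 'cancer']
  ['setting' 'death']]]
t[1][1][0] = 'setting'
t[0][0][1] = 'orange'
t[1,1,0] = 'setting'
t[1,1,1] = 'death'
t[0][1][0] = 'orange'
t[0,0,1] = 'orange'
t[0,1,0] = 'orange'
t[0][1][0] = 'orange'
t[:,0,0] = ['son', 'protection']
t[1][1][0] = 'setting'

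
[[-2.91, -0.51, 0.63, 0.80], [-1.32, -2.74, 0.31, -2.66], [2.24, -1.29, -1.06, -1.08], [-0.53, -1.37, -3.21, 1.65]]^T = [[-2.91, -1.32, 2.24, -0.53],[-0.51, -2.74, -1.29, -1.37],[0.63, 0.31, -1.06, -3.21],[0.8, -2.66, -1.08, 1.65]]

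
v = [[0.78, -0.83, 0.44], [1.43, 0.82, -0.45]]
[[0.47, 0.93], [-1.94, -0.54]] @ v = [[1.7, 0.37, -0.21], [-2.29, 1.17, -0.61]]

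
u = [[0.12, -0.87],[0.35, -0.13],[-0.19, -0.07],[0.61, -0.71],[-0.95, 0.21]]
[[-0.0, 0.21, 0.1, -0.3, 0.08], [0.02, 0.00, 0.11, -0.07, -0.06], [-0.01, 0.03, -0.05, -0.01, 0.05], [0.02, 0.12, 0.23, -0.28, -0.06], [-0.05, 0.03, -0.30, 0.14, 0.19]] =u @ [[0.05, -0.09, 0.30, -0.07, -0.23],[0.01, -0.25, -0.07, 0.33, -0.12]]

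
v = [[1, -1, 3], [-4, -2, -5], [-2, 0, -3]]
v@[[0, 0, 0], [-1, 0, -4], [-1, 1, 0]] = [[-2, 3, 4], [7, -5, 8], [3, -3, 0]]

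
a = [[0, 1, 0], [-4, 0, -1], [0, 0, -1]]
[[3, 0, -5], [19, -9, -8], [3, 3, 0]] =a @ [[-4, 3, 2], [3, 0, -5], [-3, -3, 0]]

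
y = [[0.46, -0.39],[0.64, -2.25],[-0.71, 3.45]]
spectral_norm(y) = 4.25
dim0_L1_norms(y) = [1.81, 6.09]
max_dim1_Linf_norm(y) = 3.45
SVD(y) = [[-0.11,0.92], [-0.55,0.25], [0.83,0.3]] @ diag([4.253568174394461, 0.3867270171303916]) @ [[-0.23, 0.97],[0.97, 0.23]]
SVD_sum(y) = [[0.11, -0.47], [0.55, -2.27], [-0.82, 3.42]] + [[0.35, 0.08], [0.09, 0.02], [0.11, 0.03]]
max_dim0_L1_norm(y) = 6.09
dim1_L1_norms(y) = [0.85, 2.89, 4.16]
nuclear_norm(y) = 4.64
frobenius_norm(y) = 4.27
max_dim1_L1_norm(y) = 4.16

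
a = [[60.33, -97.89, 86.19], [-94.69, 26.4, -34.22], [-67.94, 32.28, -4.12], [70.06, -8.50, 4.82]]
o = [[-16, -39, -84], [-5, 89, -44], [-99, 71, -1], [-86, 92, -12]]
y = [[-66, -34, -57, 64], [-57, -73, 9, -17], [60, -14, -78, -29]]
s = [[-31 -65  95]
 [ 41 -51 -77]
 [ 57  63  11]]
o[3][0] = -86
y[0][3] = 64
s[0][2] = 95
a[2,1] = 32.28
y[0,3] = 64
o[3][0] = -86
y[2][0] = 60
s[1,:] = [41, -51, -77]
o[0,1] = -39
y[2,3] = -29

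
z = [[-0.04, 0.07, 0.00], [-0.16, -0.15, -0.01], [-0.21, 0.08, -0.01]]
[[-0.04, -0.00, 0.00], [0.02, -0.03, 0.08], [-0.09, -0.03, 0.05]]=z @ [[0.24, 0.13, -0.32], [-0.43, 0.05, -0.17], [0.15, 0.39, 0.17]]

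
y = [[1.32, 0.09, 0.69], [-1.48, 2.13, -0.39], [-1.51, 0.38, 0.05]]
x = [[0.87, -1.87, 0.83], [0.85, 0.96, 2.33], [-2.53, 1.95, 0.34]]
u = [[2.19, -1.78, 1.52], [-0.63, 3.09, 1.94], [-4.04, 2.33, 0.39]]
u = x + y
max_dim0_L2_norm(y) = 2.49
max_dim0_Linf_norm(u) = 4.04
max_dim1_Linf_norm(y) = 2.13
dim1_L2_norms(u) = [3.21, 3.7, 4.68]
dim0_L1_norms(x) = [4.25, 4.78, 3.5]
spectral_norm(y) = 3.07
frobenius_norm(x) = 4.73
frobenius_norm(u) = 6.77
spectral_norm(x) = 3.72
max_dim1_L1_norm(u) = 6.76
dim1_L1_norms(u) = [5.49, 5.66, 6.76]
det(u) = 23.00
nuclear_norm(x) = 7.54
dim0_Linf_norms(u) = [4.04, 3.09, 1.94]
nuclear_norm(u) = 10.22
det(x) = 11.29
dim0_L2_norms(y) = [2.49, 2.17, 0.79]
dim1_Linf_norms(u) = [2.19, 3.09, 4.04]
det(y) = 2.23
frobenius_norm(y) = 3.40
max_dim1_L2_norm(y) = 2.62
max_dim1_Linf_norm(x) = 2.53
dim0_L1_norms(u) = [6.86, 7.2, 3.85]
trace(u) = 5.67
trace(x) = 2.17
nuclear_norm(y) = 4.96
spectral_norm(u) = 5.95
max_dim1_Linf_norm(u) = 4.04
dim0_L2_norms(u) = [4.64, 4.26, 2.5]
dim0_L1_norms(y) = [4.31, 2.6, 1.13]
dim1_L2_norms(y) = [1.49, 2.62, 1.56]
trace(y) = 3.50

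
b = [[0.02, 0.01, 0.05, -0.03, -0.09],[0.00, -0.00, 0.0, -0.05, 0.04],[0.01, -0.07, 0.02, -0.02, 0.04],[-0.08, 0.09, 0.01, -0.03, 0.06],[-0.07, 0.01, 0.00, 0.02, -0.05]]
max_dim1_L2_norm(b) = 0.14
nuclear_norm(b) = 0.45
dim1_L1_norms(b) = [0.2, 0.09, 0.16, 0.27, 0.15]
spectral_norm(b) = 0.15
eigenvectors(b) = [[(0.63+0j),0.69+0.00j,0.31+0.03j,(0.31-0.03j),-0.32+0.00j], [(-0.11+0j),(0.13+0j),(0.26+0.4j),(0.26-0.4j),-0.23+0.00j], [(-0.26+0j),(-0.1+0j),(-0.01+0.45j),-0.01-0.45j,(0.74+0j)], [0.29+0.00j,-0.57+0.00j,0.68+0.00j,(0.68-0j),0.44+0.00j], [0.66+0.00j,-0.41+0.00j,0.09j,0.00-0.09j,(0.32+0j)]]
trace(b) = -0.04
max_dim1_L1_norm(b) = 0.27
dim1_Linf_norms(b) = [0.09, 0.05, 0.07, 0.09, 0.07]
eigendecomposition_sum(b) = [[-0.03-0.00j,0.01-0.00j,(0.01-0j),(0.01+0j),(-0.07+0j)], [(0.01+0j),(-0+0j),(-0+0j),(-0-0j),(0.01-0j)], [(0.01+0j),-0.00+0.00j,-0.00+0.00j,-0.01-0.00j,(0.03-0j)], [-0.02-0.00j,-0j,0.01-0.00j,0.01+0.00j,-0.03+0.00j], [-0.03-0.00j,0.01-0.00j,(0.01-0j),0.01+0.00j,-0.08+0.00j]] + [[0.07+0.00j, -0.04+0.00j, 0.04+0.00j, -0.01+0.00j, (-0.05+0j)], [0.01+0.00j, (-0.01+0j), 0.01+0.00j, (-0+0j), (-0.01+0j)], [(-0.01-0j), (0.01-0j), -0.01+0.00j, -0j, 0.01-0.00j], [-0.06-0.00j, 0.04-0.00j, (-0.04+0j), 0.01-0.00j, (0.04-0j)], [(-0.04-0j), (0.03-0j), (-0.03+0j), (0.01-0j), 0.03-0.00j]] + [[(-0+0j),0.02+0.01j,0.00+0.00j,-0.01+0.01j,(0.01-0j)], [-0.01-0.00j,(-0+0.03j),0.01j,(-0.02-0.01j),(0.02+0.01j)], [(-0-0.01j),(-0.02+0.02j),(-0+0.01j),(-0.01-0.02j),(0.01+0.02j)], [(-0.01+0.01j),(0.04+0.03j),0.01+0.00j,-0.03+0.02j,0.03-0.01j], [-0.00-0.00j,-0.00+0.01j,(-0+0j),-0.00-0.00j,0j]] + [[-0.00-0.00j, 0.02-0.01j, 0.00-0.00j, -0.01-0.01j, 0.01+0.00j],  [-0.01+0.00j, (-0-0.03j), -0.01j, (-0.02+0.01j), (0.02-0.01j)],  [-0.00+0.01j, -0.02-0.02j, (-0-0.01j), -0.01+0.02j, (0.01-0.02j)],  [-0.01-0.01j, 0.04-0.03j, 0.01-0.00j, -0.03-0.02j, (0.03+0.01j)],  [-0.00+0.00j, (-0-0.01j), (-0-0j), (-0+0j), -0j]] + [[-0.01-0.00j, (0.02+0j), -0.02+0.00j, -0.00-0.00j, 0.00+0.00j], [(-0-0j), (0.01+0j), (-0.01+0j), (-0-0j), 0j], [(0.01+0j), -0.04-0.00j, (0.04-0j), (0.01+0j), -0.01-0.00j], [(0.01+0j), -0.02-0.00j, 0.02-0.00j, (0.01+0j), (-0.01-0j)], [0.01+0.00j, -0.02-0.00j, (0.02-0j), 0j, (-0-0j)]]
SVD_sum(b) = [[0.03, -0.03, 0.00, 0.01, -0.03],[-0.02, 0.02, -0.0, -0.00, 0.01],[0.01, -0.01, 0.0, 0.0, -0.01],[-0.08, 0.08, -0.01, -0.02, 0.07],[-0.01, 0.01, -0.0, -0.0, 0.01]] + [[-0.02, 0.03, 0.01, 0.01, -0.06], [0.01, -0.02, -0.01, -0.0, 0.03], [0.02, -0.03, -0.01, -0.01, 0.05], [-0.01, 0.01, 0.00, 0.0, -0.01], [-0.02, 0.03, 0.01, 0.01, -0.06]] + [[0.02, 0.01, 0.03, -0.05, -0.00], [0.01, 0.01, 0.02, -0.03, -0.00], [0.00, 0.0, 0.01, -0.01, -0.00], [0.01, 0.0, 0.01, -0.02, -0.00], [-0.01, -0.01, -0.02, 0.03, 0.0]] + [[-0.0, -0.0, 0.0, -0.0, -0.00], [-0.00, -0.0, 0.0, -0.0, -0.0], [-0.03, -0.03, 0.01, -0.01, -0.0], [-0.0, -0.00, 0.00, -0.0, -0.0], [-0.03, -0.03, 0.01, -0.01, -0.00]] + [[0.0,0.00,0.00,0.0,0.0], [-0.00,-0.00,-0.01,-0.01,-0.0], [0.0,0.00,0.01,0.00,0.00], [0.00,0.0,0.01,0.00,0.0], [-0.00,-0.00,-0.01,-0.0,-0.00]]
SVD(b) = [[-0.36, 0.58, 0.71, -0.07, -0.14], [0.18, -0.29, 0.48, -0.10, 0.80], [-0.17, -0.52, 0.2, -0.73, -0.36], [0.89, 0.13, 0.27, -0.05, -0.33], [0.12, 0.54, -0.39, -0.67, 0.32]] @ diag([0.1512421764259679, 0.12904171272301485, 0.08183923516899315, 0.06144011735174311, 0.022394017375307877]) @ [[-0.58, 0.59, -0.08, -0.13, 0.53], [-0.32, 0.46, 0.16, 0.11, -0.81], [0.26, 0.17, 0.52, -0.80, -0.02], [0.69, 0.63, -0.3, 0.17, 0.05], [-0.10, -0.1, -0.78, -0.56, -0.25]]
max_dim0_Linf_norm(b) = 0.09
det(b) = -0.00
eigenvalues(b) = [(-0.11+0j), (0.09+0j), (-0.03+0.06j), (-0.03-0.06j), (0.04+0j)]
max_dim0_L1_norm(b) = 0.28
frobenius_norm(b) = 0.22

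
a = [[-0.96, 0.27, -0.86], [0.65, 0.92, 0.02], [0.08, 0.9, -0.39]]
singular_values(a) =[1.42, 1.4, 0.0]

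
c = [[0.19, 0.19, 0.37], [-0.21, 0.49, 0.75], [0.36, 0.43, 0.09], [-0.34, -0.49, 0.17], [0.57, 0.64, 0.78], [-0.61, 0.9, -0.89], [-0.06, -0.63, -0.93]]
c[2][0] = 0.362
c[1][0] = -0.207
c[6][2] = -0.933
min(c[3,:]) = -0.487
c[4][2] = 0.779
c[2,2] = 0.092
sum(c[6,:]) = -1.619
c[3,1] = -0.487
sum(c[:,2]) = 0.34099999999999997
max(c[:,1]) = 0.895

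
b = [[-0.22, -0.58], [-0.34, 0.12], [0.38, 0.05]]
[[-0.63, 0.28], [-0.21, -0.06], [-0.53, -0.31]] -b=[[-0.41, 0.86], [0.13, -0.18], [-0.91, -0.36]]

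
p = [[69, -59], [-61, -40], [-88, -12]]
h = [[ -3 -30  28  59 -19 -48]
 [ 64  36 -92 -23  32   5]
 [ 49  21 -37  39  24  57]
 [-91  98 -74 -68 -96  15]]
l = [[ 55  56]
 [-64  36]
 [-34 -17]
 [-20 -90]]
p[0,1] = -59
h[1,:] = [64, 36, -92, -23, 32, 5]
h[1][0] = 64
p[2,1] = -12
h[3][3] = -68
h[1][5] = 5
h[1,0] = 64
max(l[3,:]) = -20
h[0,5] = -48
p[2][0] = -88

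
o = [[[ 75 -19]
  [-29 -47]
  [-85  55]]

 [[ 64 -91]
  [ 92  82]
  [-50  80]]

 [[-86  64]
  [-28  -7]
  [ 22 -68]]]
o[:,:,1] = [[-19, -47, 55], [-91, 82, 80], [64, -7, -68]]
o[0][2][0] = -85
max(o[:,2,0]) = 22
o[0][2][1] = 55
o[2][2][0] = 22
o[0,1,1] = -47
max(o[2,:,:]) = 64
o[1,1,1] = 82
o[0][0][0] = 75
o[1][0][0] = 64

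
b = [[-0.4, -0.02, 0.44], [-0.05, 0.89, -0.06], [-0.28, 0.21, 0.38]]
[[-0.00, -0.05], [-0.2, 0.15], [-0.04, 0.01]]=b @ [[0.13, 0.2], [-0.21, 0.18], [0.10, 0.08]]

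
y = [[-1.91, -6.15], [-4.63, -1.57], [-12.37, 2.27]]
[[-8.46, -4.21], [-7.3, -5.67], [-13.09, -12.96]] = y @ [[1.24, 1.11],  [0.99, 0.34]]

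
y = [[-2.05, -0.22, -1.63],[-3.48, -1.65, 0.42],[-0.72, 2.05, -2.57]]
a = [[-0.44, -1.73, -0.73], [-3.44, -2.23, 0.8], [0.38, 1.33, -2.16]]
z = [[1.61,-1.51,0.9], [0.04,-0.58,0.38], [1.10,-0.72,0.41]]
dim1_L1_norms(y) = [3.9, 5.55, 5.34]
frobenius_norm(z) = 2.84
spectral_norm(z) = 2.79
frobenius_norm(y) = 5.77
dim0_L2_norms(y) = [4.1, 2.64, 3.07]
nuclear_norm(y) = 8.63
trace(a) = -4.83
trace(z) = 1.44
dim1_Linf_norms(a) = [1.73, 3.44, 2.16]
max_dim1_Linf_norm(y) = 3.48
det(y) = 8.67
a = z + y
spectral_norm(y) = 4.36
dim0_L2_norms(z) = [1.95, 1.77, 1.06]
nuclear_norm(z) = 3.30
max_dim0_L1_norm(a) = 5.29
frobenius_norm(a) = 5.27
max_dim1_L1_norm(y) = 5.55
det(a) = 13.40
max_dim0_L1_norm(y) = 6.25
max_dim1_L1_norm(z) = 4.02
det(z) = -0.00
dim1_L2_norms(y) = [2.63, 3.87, 3.37]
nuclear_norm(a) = 8.11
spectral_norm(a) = 4.62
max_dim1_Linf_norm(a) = 3.44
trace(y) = -6.27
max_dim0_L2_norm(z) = 1.95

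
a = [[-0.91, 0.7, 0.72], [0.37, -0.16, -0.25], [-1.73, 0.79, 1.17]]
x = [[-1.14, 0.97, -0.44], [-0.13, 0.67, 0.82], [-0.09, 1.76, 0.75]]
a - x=[[0.23, -0.27, 1.16], [0.5, -0.83, -1.07], [-1.64, -0.97, 0.42]]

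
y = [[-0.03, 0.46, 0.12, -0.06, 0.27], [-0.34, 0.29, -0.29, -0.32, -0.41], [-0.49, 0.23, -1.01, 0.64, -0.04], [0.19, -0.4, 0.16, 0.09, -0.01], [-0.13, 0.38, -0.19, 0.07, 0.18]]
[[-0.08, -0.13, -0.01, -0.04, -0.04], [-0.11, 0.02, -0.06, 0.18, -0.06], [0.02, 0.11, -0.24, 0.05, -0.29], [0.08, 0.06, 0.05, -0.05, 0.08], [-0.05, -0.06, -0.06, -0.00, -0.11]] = y @ [[0.10,0.06,0.26,-0.08,-0.07],[-0.15,-0.14,-0.02,-0.01,-0.16],[-0.03,-0.12,0.03,-0.14,0.24],[0.12,0.07,-0.12,-0.21,-0.07],[0.01,-0.17,-0.01,-0.12,-0.02]]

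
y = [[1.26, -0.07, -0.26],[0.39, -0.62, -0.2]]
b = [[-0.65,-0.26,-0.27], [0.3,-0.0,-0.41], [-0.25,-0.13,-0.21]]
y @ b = [[-0.78,  -0.29,  -0.26], [-0.39,  -0.08,  0.19]]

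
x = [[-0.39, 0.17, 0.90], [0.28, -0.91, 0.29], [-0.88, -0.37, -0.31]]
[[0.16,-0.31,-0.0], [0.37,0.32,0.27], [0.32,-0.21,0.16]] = x @ [[-0.24,0.40,-0.06], [-0.43,-0.27,-0.31], [0.15,-0.12,0.03]]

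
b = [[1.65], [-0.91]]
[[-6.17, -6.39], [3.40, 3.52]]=b@[[-3.74, -3.87]]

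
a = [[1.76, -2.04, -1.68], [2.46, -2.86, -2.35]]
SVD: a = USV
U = [[-0.58, -0.81], [-0.81, 0.58]]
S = [5.46, 0.0]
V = [[-0.55, 0.64, 0.53], [-0.61, -0.75, 0.27]]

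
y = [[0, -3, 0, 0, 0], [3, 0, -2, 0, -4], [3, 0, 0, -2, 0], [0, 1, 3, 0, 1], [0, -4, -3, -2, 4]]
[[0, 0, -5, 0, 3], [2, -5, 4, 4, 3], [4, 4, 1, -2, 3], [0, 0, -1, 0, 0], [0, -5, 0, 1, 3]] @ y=[[-15, -12, -9, 4, 12], [-3, -14, 13, -14, 36], [15, -26, -23, -8, -6], [-3, 0, 0, 2, 0], [-15, -11, 4, -6, 33]]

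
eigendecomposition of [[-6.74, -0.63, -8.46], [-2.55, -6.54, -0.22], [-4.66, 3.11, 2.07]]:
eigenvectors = [[0.56+0.00j,-0.57+0.24j,-0.57-0.24j],[-0.10+0.00j,-0.77+0.00j,(-0.77-0j)],[(-0.82+0j),(-0.03+0.11j),-0.03-0.11j]]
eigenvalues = [(5.67+0j), (-8.44+0.83j), (-8.44-0.83j)]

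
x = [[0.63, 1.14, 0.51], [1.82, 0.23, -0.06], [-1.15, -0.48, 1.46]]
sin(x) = [[0.39, 0.84, 0.17], [1.19, -0.07, -0.31], [-0.06, 0.21, 1.26]]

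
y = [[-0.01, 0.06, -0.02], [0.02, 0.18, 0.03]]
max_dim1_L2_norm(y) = 0.18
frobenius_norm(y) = 0.19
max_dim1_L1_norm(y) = 0.23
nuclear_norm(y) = 0.22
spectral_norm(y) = 0.19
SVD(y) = [[-0.29, -0.96], [-0.96, 0.29]] @ diag([0.1917333848066447, 0.03222280482185114]) @ [[-0.08, -0.99, -0.12], [0.48, -0.15, 0.87]]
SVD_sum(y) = [[0.0, 0.06, 0.01],[0.02, 0.18, 0.02]] + [[-0.01, 0.00, -0.03], [0.0, -0.00, 0.01]]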